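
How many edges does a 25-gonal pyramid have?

50

A pyramid on an n-gon base has one n-gon and n triangles: V = 25 + 1 = 26, E = 2·25 = 50, F = 25 + 1 = 26.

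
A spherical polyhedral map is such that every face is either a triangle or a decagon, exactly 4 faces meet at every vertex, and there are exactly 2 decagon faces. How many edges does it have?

40

Let x be the number of triangles; then F = 2 + x.
Edge–face incidences: 2E = 10·2 + 3·x = 20 + 3x.
Every vertex has degree 4, so 4V = 2E.
Euler: V − E + F = 2 ⇒ (2E)/4 − E + (2 + x) = 2.
Multiply by 8: 2·(2E) − 4·(2E) + 8·(2 + x) = 16, i.e. 16 + 8x − 2·(20 + 3x) = 16.
Collecting terms: 2x − 24 = 16, so 2x = 40, so x = 20.
Then 2E = 20 + 3·20 = 80, so E = 40, V = 2E/4 = 20, F = 2 + 20 = 22.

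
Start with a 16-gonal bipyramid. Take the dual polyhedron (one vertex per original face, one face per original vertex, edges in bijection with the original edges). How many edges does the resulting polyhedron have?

The base solid has V = 18, E = 48, F = 32.
The dual swaps V and F and preserves E: V′ = F = 32, E′ = E = 48, F′ = V = 18.

48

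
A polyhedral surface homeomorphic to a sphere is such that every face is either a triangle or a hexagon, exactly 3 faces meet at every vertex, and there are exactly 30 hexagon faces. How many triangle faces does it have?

4

Let x be the number of triangles; then F = 30 + x.
Edge–face incidences: 2E = 6·30 + 3·x = 180 + 3x.
Every vertex has degree 3, so 3V = 2E.
Euler: V − E + F = 2 ⇒ (2E)/3 − E + (30 + x) = 2.
Multiply by 6: 2·(2E) − 3·(2E) + 6·(30 + x) = 12, i.e. 180 + 6x − (180 + 3x) = 12.
Collecting terms: 3x = 12, so x = 4.
Then 2E = 180 + 3·4 = 192, so E = 96, V = 2E/3 = 64, F = 30 + 4 = 34.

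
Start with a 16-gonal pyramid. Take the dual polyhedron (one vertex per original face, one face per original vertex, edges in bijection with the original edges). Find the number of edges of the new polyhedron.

The base solid has V = 17, E = 32, F = 17.
The dual swaps V and F and preserves E: V′ = F = 17, E′ = E = 32, F′ = V = 17.

32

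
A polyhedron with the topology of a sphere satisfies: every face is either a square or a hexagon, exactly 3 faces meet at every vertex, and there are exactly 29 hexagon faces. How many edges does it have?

99

Let x be the number of squares; then F = 29 + x.
Edge–face incidences: 2E = 6·29 + 4·x = 174 + 4x.
Every vertex has degree 3, so 3V = 2E.
Euler: V − E + F = 2 ⇒ (2E)/3 − E + (29 + x) = 2.
Multiply by 6: 2·(2E) − 3·(2E) + 6·(29 + x) = 12, i.e. 174 + 6x − (174 + 4x) = 12.
Collecting terms: 2x = 12, so x = 6.
Then 2E = 174 + 4·6 = 198, so E = 99, V = 2E/3 = 66, F = 29 + 6 = 35.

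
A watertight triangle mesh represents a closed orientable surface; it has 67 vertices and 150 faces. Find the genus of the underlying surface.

5

Every face is a triangle, so 2E = 3·150 = 450, giving E = 225.
χ = V − E + F = 67 − 225 + 150 = -8.
For a closed orientable surface χ = 2 − 2g, so g = (2 − (-8))/2 = 5.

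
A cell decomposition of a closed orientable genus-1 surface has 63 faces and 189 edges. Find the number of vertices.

For a closed orientable surface of genus 1, χ = 2 − 2·1 = 0.
V = 0 + E − F = 0 + 189 − 63 = 126.

126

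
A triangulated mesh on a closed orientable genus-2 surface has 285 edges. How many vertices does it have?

χ = 2 − 2·2 = -2, and every face is a triangle so 3F = 2E.
F = 2E/3 = 190. Then V = -2 + E − F = -2 + 285 − 190 = 93.

93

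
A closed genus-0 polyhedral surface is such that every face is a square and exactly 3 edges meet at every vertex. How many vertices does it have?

8

Each face has 4 edges and each edge borders two faces, so 2E = 4F.
Each vertex has degree 3, so 3V = 2E and hence V = 4F/3.
Euler: V − E + F = 2 ⇒ (4F/3) − (4F/2) + F = 2.
Multiply by 6: (8 − 12 + 6)F = 12, i.e. 2F = 12.
So F = 6, E = 4·6/2 = 12, V = 4·6/3 = 8.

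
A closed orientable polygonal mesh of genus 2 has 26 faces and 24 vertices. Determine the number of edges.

52

For a closed orientable surface of genus 2, χ = 2 − 2·2 = -2.
E = V + F − (-2) = 24 + 26 − (-2) = 52.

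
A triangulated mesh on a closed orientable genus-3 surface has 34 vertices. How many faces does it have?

χ = 2 − 2·3 = -4, and every face is a triangle so 3F = 2E.
V − E + F = -4 with E = 3F/2 gives 34 − (3/2 − 1)·F = -4, so F = 76 and E = 114.

76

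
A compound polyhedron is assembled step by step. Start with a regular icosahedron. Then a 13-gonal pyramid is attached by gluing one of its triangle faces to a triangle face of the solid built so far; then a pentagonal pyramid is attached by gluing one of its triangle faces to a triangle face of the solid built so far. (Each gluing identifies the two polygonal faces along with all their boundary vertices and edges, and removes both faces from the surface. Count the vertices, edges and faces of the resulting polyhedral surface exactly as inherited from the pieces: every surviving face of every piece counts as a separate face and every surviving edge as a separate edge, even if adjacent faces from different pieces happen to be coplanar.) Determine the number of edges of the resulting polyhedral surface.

60

A regular icosahedron: V=12, E=30, F=20.
Attach a 13-gonal pyramid (V=14, E=26, F=14) along a 3-gon: merge 3 vertices and 3 edges, delete both glued faces → V=23, E=53, F=32.
Attach a pentagonal pyramid (V=6, E=10, F=6) along a 3-gon: merge 3 vertices and 3 edges, delete both glued faces → V=26, E=60, F=36.
Check: V − E + F = 26 − 60 + 36 = 2.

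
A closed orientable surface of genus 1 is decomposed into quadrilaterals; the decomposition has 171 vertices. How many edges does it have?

χ = 2 − 2·1 = 0, and every face is a square so 4F = 2E.
V − E + F = 0 with E = 4F/2 gives 171 − (4/2 − 1)·F = 0, so F = 171 and E = 342.

342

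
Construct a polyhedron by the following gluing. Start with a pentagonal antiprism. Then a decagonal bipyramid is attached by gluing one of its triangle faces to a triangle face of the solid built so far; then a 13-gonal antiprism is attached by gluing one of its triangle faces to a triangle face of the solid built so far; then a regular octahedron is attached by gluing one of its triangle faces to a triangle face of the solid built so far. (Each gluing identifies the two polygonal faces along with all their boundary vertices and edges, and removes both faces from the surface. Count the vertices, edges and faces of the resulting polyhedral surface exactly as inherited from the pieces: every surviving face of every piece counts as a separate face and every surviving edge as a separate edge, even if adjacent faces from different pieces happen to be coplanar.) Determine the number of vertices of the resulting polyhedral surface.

45

A pentagonal antiprism: V=10, E=20, F=12.
Attach a decagonal bipyramid (V=12, E=30, F=20) along a 3-gon: merge 3 vertices and 3 edges, delete both glued faces → V=19, E=47, F=30.
Attach a 13-gonal antiprism (V=26, E=52, F=28) along a 3-gon: merge 3 vertices and 3 edges, delete both glued faces → V=42, E=96, F=56.
Attach a regular octahedron (V=6, E=12, F=8) along a 3-gon: merge 3 vertices and 3 edges, delete both glued faces → V=45, E=105, F=62.
Check: V − E + F = 45 − 105 + 62 = 2.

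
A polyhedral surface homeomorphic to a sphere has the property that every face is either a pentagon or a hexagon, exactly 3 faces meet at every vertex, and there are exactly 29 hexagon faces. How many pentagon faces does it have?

Let x be the number of pentagons; then F = 29 + x.
Edge–face incidences: 2E = 6·29 + 5·x = 174 + 5x.
Every vertex has degree 3, so 3V = 2E.
Euler: V − E + F = 2 ⇒ (2E)/3 − E + (29 + x) = 2.
Multiply by 6: 2·(2E) − 3·(2E) + 6·(29 + x) = 12, i.e. 174 + 6x − (174 + 5x) = 12.
Collecting terms: x = 12.
Then 2E = 174 + 5·12 = 234, so E = 117, V = 2E/3 = 78, F = 29 + 12 = 41.

12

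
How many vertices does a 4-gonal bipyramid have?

6

A bipyramid over an n-gon has 2n triangular faces and n + 2 vertices: V = 4 + 2 = 6, E = 3·4 = 12, F = 2·4 = 8.
Check: V − E + F = 6 − 12 + 8 = 2.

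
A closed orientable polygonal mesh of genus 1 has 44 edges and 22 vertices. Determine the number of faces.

22

For a closed orientable surface of genus 1, χ = 2 − 2·1 = 0.
F = 0 − V + E = 0 − 22 + 44 = 22.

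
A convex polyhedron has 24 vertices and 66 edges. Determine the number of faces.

Here V − E + F = 2.
F = 2 − V + E = 2 − 24 + 66 = 44.

44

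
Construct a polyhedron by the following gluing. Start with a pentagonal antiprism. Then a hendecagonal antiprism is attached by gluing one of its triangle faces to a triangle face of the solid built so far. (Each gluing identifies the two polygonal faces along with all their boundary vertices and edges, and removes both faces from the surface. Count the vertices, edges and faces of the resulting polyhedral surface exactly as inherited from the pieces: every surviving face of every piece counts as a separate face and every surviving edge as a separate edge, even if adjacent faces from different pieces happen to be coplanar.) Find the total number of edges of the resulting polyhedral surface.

61

A pentagonal antiprism: V=10, E=20, F=12.
Attach a hendecagonal antiprism (V=22, E=44, F=24) along a 3-gon: merge 3 vertices and 3 edges, delete both glued faces → V=29, E=61, F=34.
Check: V − E + F = 29 − 61 + 34 = 2.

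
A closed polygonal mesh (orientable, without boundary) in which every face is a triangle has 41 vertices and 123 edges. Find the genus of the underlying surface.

Every face is a triangle and each edge borders two faces, so 3F = 2·123, giving F = 82.
χ = V − E + F = 41 − 123 + 82 = 0.
For a closed orientable surface χ = 2 − 2g, so g = (2 − (0))/2 = 1.

1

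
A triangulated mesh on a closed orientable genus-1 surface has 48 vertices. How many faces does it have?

χ = 2 − 2·1 = 0, and every face is a triangle so 3F = 2E.
V − E + F = 0 with E = 3F/2 gives 48 − (3/2 − 1)·F = 0, so F = 96 and E = 144.

96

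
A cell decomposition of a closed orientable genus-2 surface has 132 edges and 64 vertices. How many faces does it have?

66

For a closed orientable surface of genus 2, χ = 2 − 2·2 = -2.
F = -2 − V + E = -2 − 64 + 132 = 66.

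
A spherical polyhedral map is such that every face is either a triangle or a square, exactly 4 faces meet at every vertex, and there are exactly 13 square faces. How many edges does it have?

Let x be the number of triangles; then F = 13 + x.
Edge–face incidences: 2E = 4·13 + 3·x = 52 + 3x.
Every vertex has degree 4, so 4V = 2E.
Euler: V − E + F = 2 ⇒ (2E)/4 − E + (13 + x) = 2.
Multiply by 8: 2·(2E) − 4·(2E) + 8·(13 + x) = 16, i.e. 104 + 8x − 2·(52 + 3x) = 16.
Collecting terms: 2x = 16, so x = 8.
Then 2E = 52 + 3·8 = 76, so E = 38, V = 2E/4 = 19, F = 13 + 8 = 21.

38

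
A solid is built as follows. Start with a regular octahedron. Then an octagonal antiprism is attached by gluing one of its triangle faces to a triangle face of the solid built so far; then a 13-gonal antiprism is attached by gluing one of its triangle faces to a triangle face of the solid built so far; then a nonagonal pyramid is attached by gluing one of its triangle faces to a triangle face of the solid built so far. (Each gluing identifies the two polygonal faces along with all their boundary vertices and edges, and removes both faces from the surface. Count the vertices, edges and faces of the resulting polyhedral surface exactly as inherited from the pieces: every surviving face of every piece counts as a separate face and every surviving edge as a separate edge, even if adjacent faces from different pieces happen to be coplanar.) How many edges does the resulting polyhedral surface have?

A regular octahedron: V=6, E=12, F=8.
Attach an octagonal antiprism (V=16, E=32, F=18) along a 3-gon: merge 3 vertices and 3 edges, delete both glued faces → V=19, E=41, F=24.
Attach a 13-gonal antiprism (V=26, E=52, F=28) along a 3-gon: merge 3 vertices and 3 edges, delete both glued faces → V=42, E=90, F=50.
Attach a nonagonal pyramid (V=10, E=18, F=10) along a 3-gon: merge 3 vertices and 3 edges, delete both glued faces → V=49, E=105, F=58.
Check: V − E + F = 49 − 105 + 58 = 2.

105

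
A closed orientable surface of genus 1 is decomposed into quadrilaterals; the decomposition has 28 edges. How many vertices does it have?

14

χ = 2 − 2·1 = 0, and every face is a square so 4F = 2E.
F = 2E/4 = 14. Then V = 0 + E − F = 0 + 28 − 14 = 14.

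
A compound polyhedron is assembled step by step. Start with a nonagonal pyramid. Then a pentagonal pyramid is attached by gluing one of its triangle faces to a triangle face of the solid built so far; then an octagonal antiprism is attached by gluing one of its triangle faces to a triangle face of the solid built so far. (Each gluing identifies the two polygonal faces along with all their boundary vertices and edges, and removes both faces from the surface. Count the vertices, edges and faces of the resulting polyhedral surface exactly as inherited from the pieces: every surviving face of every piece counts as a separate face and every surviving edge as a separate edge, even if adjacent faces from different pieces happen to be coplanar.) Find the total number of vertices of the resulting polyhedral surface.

A nonagonal pyramid: V=10, E=18, F=10.
Attach a pentagonal pyramid (V=6, E=10, F=6) along a 3-gon: merge 3 vertices and 3 edges, delete both glued faces → V=13, E=25, F=14.
Attach an octagonal antiprism (V=16, E=32, F=18) along a 3-gon: merge 3 vertices and 3 edges, delete both glued faces → V=26, E=54, F=30.
Check: V − E + F = 26 − 54 + 30 = 2.

26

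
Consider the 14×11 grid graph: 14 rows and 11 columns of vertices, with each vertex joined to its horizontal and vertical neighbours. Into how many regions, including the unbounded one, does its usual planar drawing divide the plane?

The grid has V = 14·11 = 154 vertices and E = 14·10 + 11·13 = 283 edges.
F = 2 − V + E = 2 − 154 + 283 = 131.

131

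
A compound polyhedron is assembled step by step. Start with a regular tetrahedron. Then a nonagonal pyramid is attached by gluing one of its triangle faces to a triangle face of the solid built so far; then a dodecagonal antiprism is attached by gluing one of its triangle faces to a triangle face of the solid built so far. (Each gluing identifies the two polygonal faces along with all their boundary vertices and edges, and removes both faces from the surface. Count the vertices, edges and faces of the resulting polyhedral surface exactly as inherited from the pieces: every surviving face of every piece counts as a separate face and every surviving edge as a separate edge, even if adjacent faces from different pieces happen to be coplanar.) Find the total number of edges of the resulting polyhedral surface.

A regular tetrahedron: V=4, E=6, F=4.
Attach a nonagonal pyramid (V=10, E=18, F=10) along a 3-gon: merge 3 vertices and 3 edges, delete both glued faces → V=11, E=21, F=12.
Attach a dodecagonal antiprism (V=24, E=48, F=26) along a 3-gon: merge 3 vertices and 3 edges, delete both glued faces → V=32, E=66, F=36.
Check: V − E + F = 32 − 66 + 36 = 2.

66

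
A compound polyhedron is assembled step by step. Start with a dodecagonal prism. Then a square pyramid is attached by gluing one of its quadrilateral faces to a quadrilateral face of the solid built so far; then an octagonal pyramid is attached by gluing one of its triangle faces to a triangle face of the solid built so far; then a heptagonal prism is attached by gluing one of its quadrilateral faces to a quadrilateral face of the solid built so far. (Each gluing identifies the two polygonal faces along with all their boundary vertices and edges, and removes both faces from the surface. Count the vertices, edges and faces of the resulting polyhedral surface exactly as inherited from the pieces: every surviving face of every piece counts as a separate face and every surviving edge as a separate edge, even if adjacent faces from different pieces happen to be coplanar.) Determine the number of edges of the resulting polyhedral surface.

A dodecagonal prism: V=24, E=36, F=14.
Attach a square pyramid (V=5, E=8, F=5) along a 4-gon: merge 4 vertices and 4 edges, delete both glued faces → V=25, E=40, F=17.
Attach an octagonal pyramid (V=9, E=16, F=9) along a 3-gon: merge 3 vertices and 3 edges, delete both glued faces → V=31, E=53, F=24.
Attach a heptagonal prism (V=14, E=21, F=9) along a 4-gon: merge 4 vertices and 4 edges, delete both glued faces → V=41, E=70, F=31.
Check: V − E + F = 41 − 70 + 31 = 2.

70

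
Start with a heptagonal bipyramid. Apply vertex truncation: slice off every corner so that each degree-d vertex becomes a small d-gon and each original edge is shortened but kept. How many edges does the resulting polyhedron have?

63

The base solid has V = 9, E = 21, F = 14.
Truncation replaces each original edge-end by a new vertex, so V′ = 2E = 42.
Each original edge survives, and each old vertex of degree d contributes d new edges; summing degrees gives Σd = 2E, so E′ = E + 2E = 3E = 63.
Each original face survives and each original vertex becomes one new face: F′ = F + V = 23.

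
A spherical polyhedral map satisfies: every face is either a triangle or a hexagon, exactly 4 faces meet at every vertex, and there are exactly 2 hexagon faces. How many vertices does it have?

Let x be the number of triangles; then F = 2 + x.
Edge–face incidences: 2E = 6·2 + 3·x = 12 + 3x.
Every vertex has degree 4, so 4V = 2E.
Euler: V − E + F = 2 ⇒ (2E)/4 − E + (2 + x) = 2.
Multiply by 8: 2·(2E) − 4·(2E) + 8·(2 + x) = 16, i.e. 16 + 8x − 2·(12 + 3x) = 16.
Collecting terms: 2x − 8 = 16, so 2x = 24, so x = 12.
Then 2E = 12 + 3·12 = 48, so E = 24, V = 2E/4 = 12, F = 2 + 12 = 14.

12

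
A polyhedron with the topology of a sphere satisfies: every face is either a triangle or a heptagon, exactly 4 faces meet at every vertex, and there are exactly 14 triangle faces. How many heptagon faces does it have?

2

Let x be the number of heptagons; then F = 14 + x.
Edge–face incidences: 2E = 3·14 + 7·x = 42 + 7x.
Every vertex has degree 4, so 4V = 2E.
Euler: V − E + F = 2 ⇒ (2E)/4 − E + (14 + x) = 2.
Multiply by 8: 2·(2E) − 4·(2E) + 8·(14 + x) = 16, i.e. 112 + 8x − 2·(42 + 7x) = 16.
Collecting terms: −6x + 28 = 16, so −6x = −12, so x = 2.
Then 2E = 42 + 7·2 = 56, so E = 28, V = 2E/4 = 14, F = 14 + 2 = 16.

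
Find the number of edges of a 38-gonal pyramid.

76

A pyramid on an n-gon base has one n-gon and n triangles: V = 38 + 1 = 39, E = 2·38 = 76, F = 38 + 1 = 39.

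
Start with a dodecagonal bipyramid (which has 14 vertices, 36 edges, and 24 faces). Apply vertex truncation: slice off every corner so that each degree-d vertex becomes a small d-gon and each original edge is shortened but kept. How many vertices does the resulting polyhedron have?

72

Truncation replaces each original edge-end by a new vertex, so V′ = 2E = 72.
Each original edge survives, and each old vertex of degree d contributes d new edges; summing degrees gives Σd = 2E, so E′ = E + 2E = 3E = 108.
Each original face survives and each original vertex becomes one new face: F′ = F + V = 38.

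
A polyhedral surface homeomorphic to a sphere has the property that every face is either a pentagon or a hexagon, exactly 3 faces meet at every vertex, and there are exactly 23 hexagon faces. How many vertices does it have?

66

Let x be the number of pentagons; then F = 23 + x.
Edge–face incidences: 2E = 6·23 + 5·x = 138 + 5x.
Every vertex has degree 3, so 3V = 2E.
Euler: V − E + F = 2 ⇒ (2E)/3 − E + (23 + x) = 2.
Multiply by 6: 2·(2E) − 3·(2E) + 6·(23 + x) = 12, i.e. 138 + 6x − (138 + 5x) = 12.
Collecting terms: x = 12.
Then 2E = 138 + 5·12 = 198, so E = 99, V = 2E/3 = 66, F = 23 + 12 = 35.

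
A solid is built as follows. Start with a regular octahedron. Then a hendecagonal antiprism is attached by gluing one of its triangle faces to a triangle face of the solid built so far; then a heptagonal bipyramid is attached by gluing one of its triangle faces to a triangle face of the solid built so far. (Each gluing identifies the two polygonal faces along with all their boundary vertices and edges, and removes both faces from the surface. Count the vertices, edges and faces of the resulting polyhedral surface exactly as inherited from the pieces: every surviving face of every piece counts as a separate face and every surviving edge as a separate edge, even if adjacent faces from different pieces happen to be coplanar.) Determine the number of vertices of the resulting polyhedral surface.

A regular octahedron: V=6, E=12, F=8.
Attach a hendecagonal antiprism (V=22, E=44, F=24) along a 3-gon: merge 3 vertices and 3 edges, delete both glued faces → V=25, E=53, F=30.
Attach a heptagonal bipyramid (V=9, E=21, F=14) along a 3-gon: merge 3 vertices and 3 edges, delete both glued faces → V=31, E=71, F=42.
Check: V − E + F = 31 − 71 + 42 = 2.

31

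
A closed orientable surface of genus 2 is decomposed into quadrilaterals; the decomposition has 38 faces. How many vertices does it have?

36

χ = 2 − 2·2 = -2, and every face is a square so 4F = 2E.
E = 4·38/2 = 76. Then V = -2 + E − F = -2 + 76 − 38 = 36.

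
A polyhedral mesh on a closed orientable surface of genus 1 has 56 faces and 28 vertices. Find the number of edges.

84

For a closed orientable surface of genus 1, χ = 2 − 2·1 = 0.
E = V + F − (0) = 28 + 56 − (0) = 84.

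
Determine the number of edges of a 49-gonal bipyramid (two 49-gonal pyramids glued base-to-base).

147

A bipyramid over an n-gon has 2n triangular faces and n + 2 vertices: V = 49 + 2 = 51, E = 3·49 = 147, F = 2·49 = 98.
Check: V − E + F = 51 − 147 + 98 = 2.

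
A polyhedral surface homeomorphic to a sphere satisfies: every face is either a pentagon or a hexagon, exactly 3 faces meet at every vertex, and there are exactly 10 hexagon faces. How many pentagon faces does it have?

Let x be the number of pentagons; then F = 10 + x.
Edge–face incidences: 2E = 6·10 + 5·x = 60 + 5x.
Every vertex has degree 3, so 3V = 2E.
Euler: V − E + F = 2 ⇒ (2E)/3 − E + (10 + x) = 2.
Multiply by 6: 2·(2E) − 3·(2E) + 6·(10 + x) = 12, i.e. 60 + 6x − (60 + 5x) = 12.
Collecting terms: x = 12.
Then 2E = 60 + 5·12 = 120, so E = 60, V = 2E/3 = 40, F = 10 + 12 = 22.

12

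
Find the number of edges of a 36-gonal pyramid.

72

A pyramid on an n-gon base has one n-gon and n triangles: V = 36 + 1 = 37, E = 2·36 = 72, F = 36 + 1 = 37.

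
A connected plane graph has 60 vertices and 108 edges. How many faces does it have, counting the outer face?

50

Euler's formula for a connected plane graph: V − E + F = 2, so F = 2 − 60 + 108 = 50.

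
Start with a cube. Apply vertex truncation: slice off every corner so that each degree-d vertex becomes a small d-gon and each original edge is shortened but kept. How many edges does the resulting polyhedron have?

The base solid has V = 8, E = 12, F = 6.
Truncation replaces each original edge-end by a new vertex, so V′ = 2E = 24.
Each original edge survives, and each old vertex of degree d contributes d new edges; summing degrees gives Σd = 2E, so E′ = E + 2E = 3E = 36.
Each original face survives and each original vertex becomes one new face: F′ = F + V = 14.

36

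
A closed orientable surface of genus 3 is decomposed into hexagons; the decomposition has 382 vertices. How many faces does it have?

χ = 2 − 2·3 = -4, and every face is a hexagon so 6F = 2E.
V − E + F = -4 with E = 6F/2 gives 382 − (6/2 − 1)·F = -4, so F = 193 and E = 579.

193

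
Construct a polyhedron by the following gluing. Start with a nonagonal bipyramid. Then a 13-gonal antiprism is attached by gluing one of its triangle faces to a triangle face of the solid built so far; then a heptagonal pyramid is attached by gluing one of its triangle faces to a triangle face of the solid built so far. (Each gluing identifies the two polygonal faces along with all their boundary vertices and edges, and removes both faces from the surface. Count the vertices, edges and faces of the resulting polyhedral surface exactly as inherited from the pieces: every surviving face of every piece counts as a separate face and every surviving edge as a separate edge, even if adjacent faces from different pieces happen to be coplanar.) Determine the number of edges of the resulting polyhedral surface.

A nonagonal bipyramid: V=11, E=27, F=18.
Attach a 13-gonal antiprism (V=26, E=52, F=28) along a 3-gon: merge 3 vertices and 3 edges, delete both glued faces → V=34, E=76, F=44.
Attach a heptagonal pyramid (V=8, E=14, F=8) along a 3-gon: merge 3 vertices and 3 edges, delete both glued faces → V=39, E=87, F=50.
Check: V − E + F = 39 − 87 + 50 = 2.

87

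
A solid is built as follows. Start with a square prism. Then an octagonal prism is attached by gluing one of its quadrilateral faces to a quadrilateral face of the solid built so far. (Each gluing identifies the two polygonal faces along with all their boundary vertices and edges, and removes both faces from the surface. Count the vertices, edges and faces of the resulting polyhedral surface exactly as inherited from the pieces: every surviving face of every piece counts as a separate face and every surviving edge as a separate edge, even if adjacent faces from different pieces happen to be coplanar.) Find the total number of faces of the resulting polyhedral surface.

14

A square prism: V=8, E=12, F=6.
Attach an octagonal prism (V=16, E=24, F=10) along a 4-gon: merge 4 vertices and 4 edges, delete both glued faces → V=20, E=32, F=14.
Check: V − E + F = 20 − 32 + 14 = 2.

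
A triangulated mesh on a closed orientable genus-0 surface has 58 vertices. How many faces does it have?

χ = 2 − 2·0 = 2, and every face is a triangle so 3F = 2E.
V − E + F = 2 with E = 3F/2 gives 58 − (3/2 − 1)·F = 2, so F = 112 and E = 168.

112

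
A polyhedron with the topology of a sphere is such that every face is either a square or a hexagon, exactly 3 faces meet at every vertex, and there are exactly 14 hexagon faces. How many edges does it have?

54

Let x be the number of squares; then F = 14 + x.
Edge–face incidences: 2E = 6·14 + 4·x = 84 + 4x.
Every vertex has degree 3, so 3V = 2E.
Euler: V − E + F = 2 ⇒ (2E)/3 − E + (14 + x) = 2.
Multiply by 6: 2·(2E) − 3·(2E) + 6·(14 + x) = 12, i.e. 84 + 6x − (84 + 4x) = 12.
Collecting terms: 2x = 12, so x = 6.
Then 2E = 84 + 4·6 = 108, so E = 54, V = 2E/3 = 36, F = 14 + 6 = 20.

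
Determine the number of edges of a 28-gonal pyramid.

A pyramid on an n-gon base has one n-gon and n triangles: V = 28 + 1 = 29, E = 2·28 = 56, F = 28 + 1 = 29.

56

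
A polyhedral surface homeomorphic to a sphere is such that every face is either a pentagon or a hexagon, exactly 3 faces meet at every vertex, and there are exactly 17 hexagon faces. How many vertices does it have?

Let x be the number of pentagons; then F = 17 + x.
Edge–face incidences: 2E = 6·17 + 5·x = 102 + 5x.
Every vertex has degree 3, so 3V = 2E.
Euler: V − E + F = 2 ⇒ (2E)/3 − E + (17 + x) = 2.
Multiply by 6: 2·(2E) − 3·(2E) + 6·(17 + x) = 12, i.e. 102 + 6x − (102 + 5x) = 12.
Collecting terms: x = 12.
Then 2E = 102 + 5·12 = 162, so E = 81, V = 2E/3 = 54, F = 17 + 12 = 29.

54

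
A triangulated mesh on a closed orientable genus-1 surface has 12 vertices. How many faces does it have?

χ = 2 − 2·1 = 0, and every face is a triangle so 3F = 2E.
V − E + F = 0 with E = 3F/2 gives 12 − (3/2 − 1)·F = 0, so F = 24 and E = 36.

24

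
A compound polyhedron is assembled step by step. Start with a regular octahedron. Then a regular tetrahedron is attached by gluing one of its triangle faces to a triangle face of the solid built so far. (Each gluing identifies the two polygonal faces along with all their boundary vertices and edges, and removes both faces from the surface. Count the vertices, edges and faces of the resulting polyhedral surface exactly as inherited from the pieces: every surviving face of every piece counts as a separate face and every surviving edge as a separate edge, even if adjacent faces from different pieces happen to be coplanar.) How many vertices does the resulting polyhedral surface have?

A regular octahedron: V=6, E=12, F=8.
Attach a regular tetrahedron (V=4, E=6, F=4) along a 3-gon: merge 3 vertices and 3 edges, delete both glued faces → V=7, E=15, F=10.
Check: V − E + F = 7 − 15 + 10 = 2.

7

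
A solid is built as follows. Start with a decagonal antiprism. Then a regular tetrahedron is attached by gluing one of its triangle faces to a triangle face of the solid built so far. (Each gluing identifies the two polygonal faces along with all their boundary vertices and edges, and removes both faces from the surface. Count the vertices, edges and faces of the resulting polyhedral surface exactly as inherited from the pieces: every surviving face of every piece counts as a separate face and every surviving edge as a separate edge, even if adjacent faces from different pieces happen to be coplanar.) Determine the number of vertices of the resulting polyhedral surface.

A decagonal antiprism: V=20, E=40, F=22.
Attach a regular tetrahedron (V=4, E=6, F=4) along a 3-gon: merge 3 vertices and 3 edges, delete both glued faces → V=21, E=43, F=24.
Check: V − E + F = 21 − 43 + 24 = 2.

21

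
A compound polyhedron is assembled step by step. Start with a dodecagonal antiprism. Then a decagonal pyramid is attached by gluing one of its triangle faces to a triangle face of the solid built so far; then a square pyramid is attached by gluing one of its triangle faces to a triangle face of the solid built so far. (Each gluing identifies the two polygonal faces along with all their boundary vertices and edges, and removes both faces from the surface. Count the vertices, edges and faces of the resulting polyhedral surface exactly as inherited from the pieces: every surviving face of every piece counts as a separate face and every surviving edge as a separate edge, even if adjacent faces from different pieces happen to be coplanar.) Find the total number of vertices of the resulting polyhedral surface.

A dodecagonal antiprism: V=24, E=48, F=26.
Attach a decagonal pyramid (V=11, E=20, F=11) along a 3-gon: merge 3 vertices and 3 edges, delete both glued faces → V=32, E=65, F=35.
Attach a square pyramid (V=5, E=8, F=5) along a 3-gon: merge 3 vertices and 3 edges, delete both glued faces → V=34, E=70, F=38.
Check: V − E + F = 34 − 70 + 38 = 2.

34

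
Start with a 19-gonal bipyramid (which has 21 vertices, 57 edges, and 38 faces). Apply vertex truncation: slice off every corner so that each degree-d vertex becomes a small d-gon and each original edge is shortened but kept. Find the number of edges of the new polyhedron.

Truncation replaces each original edge-end by a new vertex, so V′ = 2E = 114.
Each original edge survives, and each old vertex of degree d contributes d new edges; summing degrees gives Σd = 2E, so E′ = E + 2E = 3E = 171.
Each original face survives and each original vertex becomes one new face: F′ = F + V = 59.

171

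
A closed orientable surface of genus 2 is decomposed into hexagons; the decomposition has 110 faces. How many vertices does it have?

χ = 2 − 2·2 = -2, and every face is a hexagon so 6F = 2E.
E = 6·110/2 = 330. Then V = -2 + E − F = -2 + 330 − 110 = 218.

218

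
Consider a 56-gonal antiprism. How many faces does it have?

114

An antiprism on an n-gon has two n-gon caps and 2n triangles: V = 2·56 = 112, E = 4·56 = 224, F = 2·56 + 2 = 114.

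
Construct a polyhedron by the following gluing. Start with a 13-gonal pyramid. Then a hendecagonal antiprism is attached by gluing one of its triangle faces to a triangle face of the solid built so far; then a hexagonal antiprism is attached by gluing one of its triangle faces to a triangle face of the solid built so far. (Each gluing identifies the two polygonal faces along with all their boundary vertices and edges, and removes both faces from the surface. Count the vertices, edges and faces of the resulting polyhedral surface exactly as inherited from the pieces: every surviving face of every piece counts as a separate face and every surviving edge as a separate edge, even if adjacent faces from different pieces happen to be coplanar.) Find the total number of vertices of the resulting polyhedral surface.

42

A 13-gonal pyramid: V=14, E=26, F=14.
Attach a hendecagonal antiprism (V=22, E=44, F=24) along a 3-gon: merge 3 vertices and 3 edges, delete both glued faces → V=33, E=67, F=36.
Attach a hexagonal antiprism (V=12, E=24, F=14) along a 3-gon: merge 3 vertices and 3 edges, delete both glued faces → V=42, E=88, F=48.
Check: V − E + F = 42 − 88 + 48 = 2.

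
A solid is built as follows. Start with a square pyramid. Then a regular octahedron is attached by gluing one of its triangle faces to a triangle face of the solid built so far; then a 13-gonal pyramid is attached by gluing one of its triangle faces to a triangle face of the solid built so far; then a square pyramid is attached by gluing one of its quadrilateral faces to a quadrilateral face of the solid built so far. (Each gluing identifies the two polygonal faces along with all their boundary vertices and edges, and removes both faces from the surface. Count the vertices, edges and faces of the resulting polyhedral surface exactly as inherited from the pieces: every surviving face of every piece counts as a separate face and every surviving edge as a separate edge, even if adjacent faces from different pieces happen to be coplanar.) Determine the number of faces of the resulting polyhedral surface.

26

A square pyramid: V=5, E=8, F=5.
Attach a regular octahedron (V=6, E=12, F=8) along a 3-gon: merge 3 vertices and 3 edges, delete both glued faces → V=8, E=17, F=11.
Attach a 13-gonal pyramid (V=14, E=26, F=14) along a 3-gon: merge 3 vertices and 3 edges, delete both glued faces → V=19, E=40, F=23.
Attach a square pyramid (V=5, E=8, F=5) along a 4-gon: merge 4 vertices and 4 edges, delete both glued faces → V=20, E=44, F=26.
Check: V − E + F = 20 − 44 + 26 = 2.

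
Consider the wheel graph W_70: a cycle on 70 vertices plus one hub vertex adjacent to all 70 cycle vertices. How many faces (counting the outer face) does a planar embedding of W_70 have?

71

W_70 has V = 70 + 1 = 71 vertices and E = 2·70 = 140 edges.
By Euler's formula F = 2 − V + E = 2 − 71 + 140 = 71.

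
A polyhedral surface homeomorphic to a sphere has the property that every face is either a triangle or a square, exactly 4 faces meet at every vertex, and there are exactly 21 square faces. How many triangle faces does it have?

Let x be the number of triangles; then F = 21 + x.
Edge–face incidences: 2E = 4·21 + 3·x = 84 + 3x.
Every vertex has degree 4, so 4V = 2E.
Euler: V − E + F = 2 ⇒ (2E)/4 − E + (21 + x) = 2.
Multiply by 8: 2·(2E) − 4·(2E) + 8·(21 + x) = 16, i.e. 168 + 8x − 2·(84 + 3x) = 16.
Collecting terms: 2x = 16, so x = 8.
Then 2E = 84 + 3·8 = 108, so E = 54, V = 2E/4 = 27, F = 21 + 8 = 29.

8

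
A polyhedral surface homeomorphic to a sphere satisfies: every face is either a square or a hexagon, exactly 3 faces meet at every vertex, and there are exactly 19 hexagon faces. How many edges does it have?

69

Let x be the number of squares; then F = 19 + x.
Edge–face incidences: 2E = 6·19 + 4·x = 114 + 4x.
Every vertex has degree 3, so 3V = 2E.
Euler: V − E + F = 2 ⇒ (2E)/3 − E + (19 + x) = 2.
Multiply by 6: 2·(2E) − 3·(2E) + 6·(19 + x) = 12, i.e. 114 + 6x − (114 + 4x) = 12.
Collecting terms: 2x = 12, so x = 6.
Then 2E = 114 + 4·6 = 138, so E = 69, V = 2E/3 = 46, F = 19 + 6 = 25.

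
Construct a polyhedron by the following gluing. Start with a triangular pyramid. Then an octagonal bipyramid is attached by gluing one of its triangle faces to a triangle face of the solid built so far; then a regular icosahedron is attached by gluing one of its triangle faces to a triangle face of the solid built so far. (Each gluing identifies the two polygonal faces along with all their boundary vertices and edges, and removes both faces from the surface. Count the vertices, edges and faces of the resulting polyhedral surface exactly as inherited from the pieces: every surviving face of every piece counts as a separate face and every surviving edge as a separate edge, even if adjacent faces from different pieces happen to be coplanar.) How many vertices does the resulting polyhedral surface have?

20

A triangular pyramid: V=4, E=6, F=4.
Attach an octagonal bipyramid (V=10, E=24, F=16) along a 3-gon: merge 3 vertices and 3 edges, delete both glued faces → V=11, E=27, F=18.
Attach a regular icosahedron (V=12, E=30, F=20) along a 3-gon: merge 3 vertices and 3 edges, delete both glued faces → V=20, E=54, F=36.
Check: V − E + F = 20 − 54 + 36 = 2.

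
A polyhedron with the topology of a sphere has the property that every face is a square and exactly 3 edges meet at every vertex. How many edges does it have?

Each face has 4 edges and each edge borders two faces, so 2E = 4F.
Each vertex has degree 3, so 3V = 2E and hence V = 4F/3.
Euler: V − E + F = 2 ⇒ (4F/3) − (4F/2) + F = 2.
Multiply by 6: (8 − 12 + 6)F = 12, i.e. 2F = 12.
So F = 6, E = 4·6/2 = 12, V = 4·6/3 = 8.

12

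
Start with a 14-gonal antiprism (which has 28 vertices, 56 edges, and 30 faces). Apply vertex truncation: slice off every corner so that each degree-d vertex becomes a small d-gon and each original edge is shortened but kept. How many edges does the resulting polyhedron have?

168

Truncation replaces each original edge-end by a new vertex, so V′ = 2E = 112.
Each original edge survives, and each old vertex of degree d contributes d new edges; summing degrees gives Σd = 2E, so E′ = E + 2E = 3E = 168.
Each original face survives and each original vertex becomes one new face: F′ = F + V = 58.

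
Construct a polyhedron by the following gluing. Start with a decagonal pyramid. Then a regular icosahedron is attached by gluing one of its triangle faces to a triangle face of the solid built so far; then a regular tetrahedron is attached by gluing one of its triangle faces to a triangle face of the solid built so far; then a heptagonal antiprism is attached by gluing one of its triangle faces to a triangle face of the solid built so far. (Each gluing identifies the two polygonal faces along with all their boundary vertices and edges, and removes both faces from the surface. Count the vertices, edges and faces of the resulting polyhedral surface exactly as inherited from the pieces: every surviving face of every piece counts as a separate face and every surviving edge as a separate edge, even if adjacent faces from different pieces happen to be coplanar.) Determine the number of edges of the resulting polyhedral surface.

A decagonal pyramid: V=11, E=20, F=11.
Attach a regular icosahedron (V=12, E=30, F=20) along a 3-gon: merge 3 vertices and 3 edges, delete both glued faces → V=20, E=47, F=29.
Attach a regular tetrahedron (V=4, E=6, F=4) along a 3-gon: merge 3 vertices and 3 edges, delete both glued faces → V=21, E=50, F=31.
Attach a heptagonal antiprism (V=14, E=28, F=16) along a 3-gon: merge 3 vertices and 3 edges, delete both glued faces → V=32, E=75, F=45.
Check: V − E + F = 32 − 75 + 45 = 2.

75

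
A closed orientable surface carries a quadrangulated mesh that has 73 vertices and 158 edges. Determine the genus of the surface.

4

Every face is a square and each edge borders two faces, so 4F = 2·158, giving F = 79.
χ = V − E + F = 73 − 158 + 79 = -6.
For a closed orientable surface χ = 2 − 2g, so g = (2 − (-6))/2 = 4.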